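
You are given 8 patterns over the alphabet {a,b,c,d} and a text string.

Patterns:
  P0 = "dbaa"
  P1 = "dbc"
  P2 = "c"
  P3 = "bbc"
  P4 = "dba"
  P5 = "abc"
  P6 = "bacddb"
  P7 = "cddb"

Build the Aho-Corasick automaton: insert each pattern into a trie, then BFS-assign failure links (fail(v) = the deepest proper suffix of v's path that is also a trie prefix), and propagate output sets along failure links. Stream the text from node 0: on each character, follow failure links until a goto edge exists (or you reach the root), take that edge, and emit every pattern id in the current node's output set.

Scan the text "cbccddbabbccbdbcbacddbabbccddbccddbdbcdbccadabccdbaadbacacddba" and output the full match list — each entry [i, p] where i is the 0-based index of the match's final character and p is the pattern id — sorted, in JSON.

Build:
Trie nodes:
  n0 'ε': a→10 b→7 c→6 d→1
  n1 'd': b→2
  n2 'db': a→3 c→5
  n3 'dba': a→4  [P4 ends]
  n4 'dbaa': ·  [P0 ends]
  n5 'dbc': ·  [P1 ends]
  n6 'c': d→18  [P2 ends]
  n7 'b': a→13 b→8
  n8 'bb': c→9
  n9 'bbc': ·  [P3 ends]
  n10 'a': b→11
  n11 'ab': c→12
  n12 'abc': ·  [P5 ends]
  n13 'ba': c→14
  n14 'bac': d→15
  n15 'bacd': d→16
  n16 'bacdd': b→17
  n17 'bacddb': ·  [P6 ends]
  n18 'cd': d→19
  n19 'cdd': b→20
  n20 'cddb': ·  [P7 ends]

BFS fail/out derivation:
  fail(1) 'd': from fail(0)=0 chase 'd': 0 ⇒ 0;  out=∅∪out(0)=∅
  fail(6) 'c': from fail(0)=0 chase 'c': 0 ⇒ 0;  out={2}∪out(0)={2}
  fail(7) 'b': from fail(0)=0 chase 'b': 0 ⇒ 0;  out=∅∪out(0)=∅
  fail(10) 'a': from fail(0)=0 chase 'a': 0 ⇒ 0;  out=∅∪out(0)=∅
  fail(2) 'db': from fail(1)=0 chase 'b': 0 ⇒ 7;  out=∅∪out(7)=∅
  fail(8) 'bb': from fail(7)=0 chase 'b': 0 ⇒ 7;  out=∅∪out(7)=∅
  fail(11) 'ab': from fail(10)=0 chase 'b': 0 ⇒ 7;  out=∅∪out(7)=∅
  fail(13) 'ba': from fail(7)=0 chase 'a': 0 ⇒ 10;  out=∅∪out(10)=∅
  fail(18) 'cd': from fail(6)=0 chase 'd': 0 ⇒ 1;  out=∅∪out(1)=∅
  fail(3) 'dba': from fail(2)=7 chase 'a': 7 ⇒ 13;  out={4}∪out(13)={4}
  fail(5) 'dbc': from fail(2)=7 chase 'c': 7→0 ⇒ 6;  out={1}∪out(6)={1,2}
  fail(9) 'bbc': from fail(8)=7 chase 'c': 7→0 ⇒ 6;  out={3}∪out(6)={2,3}
  fail(12) 'abc': from fail(11)=7 chase 'c': 7→0 ⇒ 6;  out={5}∪out(6)={2,5}
  fail(14) 'bac': from fail(13)=10 chase 'c': 10→0 ⇒ 6;  out=∅∪out(6)={2}
  fail(19) 'cdd': from fail(18)=1 chase 'd': 1→0 ⇒ 1;  out=∅∪out(1)=∅
  fail(4) 'dbaa': from fail(3)=13 chase 'a': 13→10→0 ⇒ 10;  out={0}∪out(10)={0}
  fail(15) 'bacd': from fail(14)=6 chase 'd': 6 ⇒ 18;  out=∅∪out(18)=∅
  fail(20) 'cddb': from fail(19)=1 chase 'b': 1 ⇒ 2;  out={7}∪out(2)={7}
  fail(16) 'bacdd': from fail(15)=18 chase 'd': 18 ⇒ 19;  out=∅∪out(19)=∅
  fail(17) 'bacddb': from fail(16)=19 chase 'b': 19 ⇒ 20;  out={6}∪out(20)={6,7}

Text stream:
[0] read 'c'  n0⇒n6  emit P2@[0:0]
[1] read 'b'  n6⇒n7 (fail-walked)
[2] read 'c'  n7⇒n6 (fail-walked)  emit P2@[2:2]
[3] read 'c'  n6⇒n6 (fail-walked)  emit P2@[3:3]
[4] read 'd'  n6⇒n18
[5] read 'd'  n18⇒n19
[6] read 'b'  n19⇒n20  emit P7@[3:6]
[7] read 'a'  n20⇒n3 (fail-walked)  emit P4@[5:7]
[8] read 'b'  n3⇒n11 (fail-walked)
[9] read 'b'  n11⇒n8 (fail-walked)
[10] read 'c'  n8⇒n9  emit P2@[10:10],P3@[8:10]
[11] read 'c'  n9⇒n6 (fail-walked)  emit P2@[11:11]
[12] read 'b'  n6⇒n7 (fail-walked)
[13] read 'd'  n7⇒n1 (fail-walked)
[14] read 'b'  n1⇒n2
[15] read 'c'  n2⇒n5  emit P1@[13:15],P2@[15:15]
[16] read 'b'  n5⇒n7 (fail-walked)
[17] read 'a'  n7⇒n13
[18] read 'c'  n13⇒n14  emit P2@[18:18]
[19] read 'd'  n14⇒n15
[20] read 'd'  n15⇒n16
[21] read 'b'  n16⇒n17  emit P6@[16:21],P7@[18:21]
[22] read 'a'  n17⇒n3 (fail-walked)  emit P4@[20:22]
[23] read 'b'  n3⇒n11 (fail-walked)
[24] read 'b'  n11⇒n8 (fail-walked)
[25] read 'c'  n8⇒n9  emit P2@[25:25],P3@[23:25]
[26] read 'c'  n9⇒n6 (fail-walked)  emit P2@[26:26]
[27] read 'd'  n6⇒n18
[28] read 'd'  n18⇒n19
[29] read 'b'  n19⇒n20  emit P7@[26:29]
[30] read 'c'  n20⇒n5 (fail-walked)  emit P1@[28:30],P2@[30:30]
[31] read 'c'  n5⇒n6 (fail-walked)  emit P2@[31:31]
[32] read 'd'  n6⇒n18
[33] read 'd'  n18⇒n19
[34] read 'b'  n19⇒n20  emit P7@[31:34]
[35] read 'd'  n20⇒n1 (fail-walked)
[36] read 'b'  n1⇒n2
[37] read 'c'  n2⇒n5  emit P1@[35:37],P2@[37:37]
[38] read 'd'  n5⇒n18 (fail-walked)
[39] read 'b'  n18⇒n2 (fail-walked)
[40] read 'c'  n2⇒n5  emit P1@[38:40],P2@[40:40]
[41] read 'c'  n5⇒n6 (fail-walked)  emit P2@[41:41]
[42] read 'a'  n6⇒n10 (fail-walked)
[43] read 'd'  n10⇒n1 (fail-walked)
[44] read 'a'  n1⇒n10 (fail-walked)
[45] read 'b'  n10⇒n11
[46] read 'c'  n11⇒n12  emit P2@[46:46],P5@[44:46]
[47] read 'c'  n12⇒n6 (fail-walked)  emit P2@[47:47]
[48] read 'd'  n6⇒n18
[49] read 'b'  n18⇒n2 (fail-walked)
[50] read 'a'  n2⇒n3  emit P4@[48:50]
[51] read 'a'  n3⇒n4  emit P0@[48:51]
[52] read 'd'  n4⇒n1 (fail-walked)
[53] read 'b'  n1⇒n2
[54] read 'a'  n2⇒n3  emit P4@[52:54]
[55] read 'c'  n3⇒n14 (fail-walked)  emit P2@[55:55]
[56] read 'a'  n14⇒n10 (fail-walked)
[57] read 'c'  n10⇒n6 (fail-walked)  emit P2@[57:57]
[58] read 'd'  n6⇒n18
[59] read 'd'  n18⇒n19
[60] read 'b'  n19⇒n20  emit P7@[57:60]
[61] read 'a'  n20⇒n3 (fail-walked)  emit P4@[59:61]

All matches (sorted): [[0,2],[2,2],[3,2],[6,7],[7,4],[10,2],[10,3],[11,2],[15,1],[15,2],[18,2],[21,6],[21,7],[22,4],[25,2],[25,3],[26,2],[29,7],[30,1],[30,2],[31,2],[34,7],[37,1],[37,2],[40,1],[40,2],[41,2],[46,2],[46,5],[47,2],[50,4],[51,0],[54,4],[55,2],[57,2],[60,7],[61,4]]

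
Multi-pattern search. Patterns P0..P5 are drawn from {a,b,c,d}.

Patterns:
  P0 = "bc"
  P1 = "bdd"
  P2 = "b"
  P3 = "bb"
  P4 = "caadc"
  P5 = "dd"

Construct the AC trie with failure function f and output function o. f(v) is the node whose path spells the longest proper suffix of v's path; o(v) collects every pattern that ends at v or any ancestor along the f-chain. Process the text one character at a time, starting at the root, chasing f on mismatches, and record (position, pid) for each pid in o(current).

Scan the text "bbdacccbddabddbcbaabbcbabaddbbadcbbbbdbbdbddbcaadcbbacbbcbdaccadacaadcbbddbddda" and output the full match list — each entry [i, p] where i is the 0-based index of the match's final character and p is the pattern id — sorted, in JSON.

Build:
Trie (insert patterns):
  n0 'ε': b→1 c→6 d→11
  n1 'b': b→5 c→2 d→3  ←P2
  n2 'bc': ·  ←P0
  n3 'bd': d→4
  n4 'bdd': ·  ←P1
  n5 'bb': ·  ←P3
  n6 'c': a→7
  n7 'ca': a→8
  n8 'caa': d→9
  n9 'caad': c→10
  n10 'caadc': ·  ←P4
  n11 'd': d→12
  n12 'dd': ·  ←P5

BFS fail/out derivation:
  n1('b'): parent n0 fail=0; on 'b' 0 → fail=0;  out {2}∪∅={2}
  n6('c'): parent n0 fail=0; on 'c' 0 → fail=0;  out ∅∪∅=∅
  n11('d'): parent n0 fail=0; on 'd' 0 → fail=0;  out ∅∪∅=∅
  n2('bc'): parent n1 fail=0; on 'c' 0 → fail=6;  out {0}∪∅={0}
  n3('bd'): parent n1 fail=0; on 'd' 0 → fail=11;  out ∅∪∅=∅
  n5('bb'): parent n1 fail=0; on 'b' 0 → fail=1;  out {3}∪{2}={2,3}
  n7('ca'): parent n6 fail=0; on 'a' 0 → fail=0;  out ∅∪∅=∅
  n12('dd'): parent n11 fail=0; on 'd' 0 → fail=11;  out {5}∪∅={5}
  n4('bdd'): parent n3 fail=11; on 'd' 11 → fail=12;  out {1}∪{5}={1,5}
  n8('caa'): parent n7 fail=0; on 'a' 0 → fail=0;  out ∅∪∅=∅
  n9('caad'): parent n8 fail=0; on 'd' 0 → fail=11;  out ∅∪∅=∅
  n10('caadc'): parent n9 fail=11; on 'c' 11→0 → fail=6;  out {4}∪∅={4}

Text stream:
i=0 'b': node 0→1  → match P2@[0:0]
i=1 'b': node 1→5  → match P2@[1:1],P3@[0:1]
i=2 'd': node 5→3 ·f
i=3 'a': node 3→0 ·f
i=4 'c': node 0→6
i=5 'c': node 6→6 ·f
i=6 'c': node 6→6 ·f
i=7 'b': node 6→1 ·f  → match P2@[7:7]
i=8 'd': node 1→3
i=9 'd': node 3→4  → match P1@[7:9],P5@[8:9]
i=10 'a': node 4→0 ·f
i=11 'b': node 0→1  → match P2@[11:11]
i=12 'd': node 1→3
i=13 'd': node 3→4  → match P1@[11:13],P5@[12:13]
i=14 'b': node 4→1 ·f  → match P2@[14:14]
i=15 'c': node 1→2  → match P0@[14:15]
i=16 'b': node 2→1 ·f  → match P2@[16:16]
i=17 'a': node 1→0 ·f
i=18 'a': node 0→0
i=19 'b': node 0→1  → match P2@[19:19]
i=20 'b': node 1→5  → match P2@[20:20],P3@[19:20]
i=21 'c': node 5→2 ·f  → match P0@[20:21]
i=22 'b': node 2→1 ·f  → match P2@[22:22]
i=23 'a': node 1→0 ·f
i=24 'b': node 0→1  → match P2@[24:24]
i=25 'a': node 1→0 ·f
i=26 'd': node 0→11
i=27 'd': node 11→12  → match P5@[26:27]
i=28 'b': node 12→1 ·f  → match P2@[28:28]
i=29 'b': node 1→5  → match P2@[29:29],P3@[28:29]
i=30 'a': node 5→0 ·f
i=31 'd': node 0→11
i=32 'c': node 11→6 ·f
i=33 'b': node 6→1 ·f  → match P2@[33:33]
i=34 'b': node 1→5  → match P2@[34:34],P3@[33:34]
i=35 'b': node 5→5 ·f  → match P2@[35:35],P3@[34:35]
i=36 'b': node 5→5 ·f  → match P2@[36:36],P3@[35:36]
i=37 'd': node 5→3 ·f
i=38 'b': node 3→1 ·f  → match P2@[38:38]
i=39 'b': node 1→5  → match P2@[39:39],P3@[38:39]
i=40 'd': node 5→3 ·f
i=41 'b': node 3→1 ·f  → match P2@[41:41]
i=42 'd': node 1→3
i=43 'd': node 3→4  → match P1@[41:43],P5@[42:43]
i=44 'b': node 4→1 ·f  → match P2@[44:44]
i=45 'c': node 1→2  → match P0@[44:45]
i=46 'a': node 2→7 ·f
i=47 'a': node 7→8
i=48 'd': node 8→9
i=49 'c': node 9→10  → match P4@[45:49]
i=50 'b': node 10→1 ·f  → match P2@[50:50]
i=51 'b': node 1→5  → match P2@[51:51],P3@[50:51]
i=52 'a': node 5→0 ·f
i=53 'c': node 0→6
i=54 'b': node 6→1 ·f  → match P2@[54:54]
i=55 'b': node 1→5  → match P2@[55:55],P3@[54:55]
i=56 'c': node 5→2 ·f  → match P0@[55:56]
i=57 'b': node 2→1 ·f  → match P2@[57:57]
i=58 'd': node 1→3
i=59 'a': node 3→0 ·f
i=60 'c': node 0→6
i=61 'c': node 6→6 ·f
i=62 'a': node 6→7
i=63 'd': node 7→11 ·f
i=64 'a': node 11→0 ·f
i=65 'c': node 0→6
i=66 'a': node 6→7
i=67 'a': node 7→8
i=68 'd': node 8→9
i=69 'c': node 9→10  → match P4@[65:69]
i=70 'b': node 10→1 ·f  → match P2@[70:70]
i=71 'b': node 1→5  → match P2@[71:71],P3@[70:71]
i=72 'd': node 5→3 ·f
i=73 'd': node 3→4  → match P1@[71:73],P5@[72:73]
i=74 'b': node 4→1 ·f  → match P2@[74:74]
i=75 'd': node 1→3
i=76 'd': node 3→4  → match P1@[74:76],P5@[75:76]
i=77 'd': node 4→12 ·f  → match P5@[76:77]
i=78 'a': node 12→0 ·f

Result: [[0,2],[1,2],[1,3],[7,2],[9,1],[9,5],[11,2],[13,1],[13,5],[14,2],[15,0],[16,2],[19,2],[20,2],[20,3],[21,0],[22,2],[24,2],[27,5],[28,2],[29,2],[29,3],[33,2],[34,2],[34,3],[35,2],[35,3],[36,2],[36,3],[38,2],[39,2],[39,3],[41,2],[43,1],[43,5],[44,2],[45,0],[49,4],[50,2],[51,2],[51,3],[54,2],[55,2],[55,3],[56,0],[57,2],[69,4],[70,2],[71,2],[71,3],[73,1],[73,5],[74,2],[76,1],[76,5],[77,5]]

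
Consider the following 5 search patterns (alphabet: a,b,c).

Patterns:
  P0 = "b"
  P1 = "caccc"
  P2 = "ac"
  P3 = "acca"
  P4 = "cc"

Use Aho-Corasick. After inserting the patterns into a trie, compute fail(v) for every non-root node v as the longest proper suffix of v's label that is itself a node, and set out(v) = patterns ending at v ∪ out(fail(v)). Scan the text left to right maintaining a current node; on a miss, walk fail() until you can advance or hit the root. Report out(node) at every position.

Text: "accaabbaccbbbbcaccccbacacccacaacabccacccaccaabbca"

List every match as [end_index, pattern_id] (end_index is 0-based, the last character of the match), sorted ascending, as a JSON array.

Build:
Trie nodes:
  n0 'ε': a→7 b→1 c→2
  n1 'b': ·  ←P0
  n2 'c': a→3 c→11
  n3 'ca': c→4
  n4 'cac': c→5
  n5 'cacc': c→6
  n6 'caccc': ·  ←P1
  n7 'a': c→8
  n8 'ac': c→9  ←P2
  n9 'acc': a→10
  n10 'acca': ·  ←P3
  n11 'cc': ·  ←P4

BFS fail/out derivation:
  fail(1) 'b': from fail(0)=0 chase 'b': 0 ⇒ 0;  out={0}∪out(0)={0}
  fail(2) 'c': from fail(0)=0 chase 'c': 0 ⇒ 0;  out=∅∪out(0)=∅
  fail(7) 'a': from fail(0)=0 chase 'a': 0 ⇒ 0;  out=∅∪out(0)=∅
  fail(3) 'ca': from fail(2)=0 chase 'a': 0 ⇒ 7;  out=∅∪out(7)=∅
  fail(8) 'ac': from fail(7)=0 chase 'c': 0 ⇒ 2;  out={2}∪out(2)={2}
  fail(11) 'cc': from fail(2)=0 chase 'c': 0 ⇒ 2;  out={4}∪out(2)={4}
  fail(4) 'cac': from fail(3)=7 chase 'c': 7 ⇒ 8;  out=∅∪out(8)={2}
  fail(9) 'acc': from fail(8)=2 chase 'c': 2 ⇒ 11;  out=∅∪out(11)={4}
  fail(5) 'cacc': from fail(4)=8 chase 'c': 8 ⇒ 9;  out=∅∪out(9)={4}
  fail(10) 'acca': from fail(9)=11 chase 'a': 11→2 ⇒ 3;  out={3}∪out(3)={3}
  fail(6) 'caccc': from fail(5)=9 chase 'c': 9→11→2 ⇒ 11;  out={1}∪out(11)={1,4}

Scan:
[0] read 'a'  n0⇒n7
[1] read 'c'  n7⇒n8  ** P2@[0:1]
[2] read 'c'  n8⇒n9  ** P4@[1:2]
[3] read 'a'  n9⇒n10  ** P3@[0:3]
[4] read 'a'  n10⇒n7 (fail-walked)
[5] read 'b'  n7⇒n1 (fail-walked)  ** P0@[5:5]
[6] read 'b'  n1⇒n1 (fail-walked)  ** P0@[6:6]
[7] read 'a'  n1⇒n7 (fail-walked)
[8] read 'c'  n7⇒n8  ** P2@[7:8]
[9] read 'c'  n8⇒n9  ** P4@[8:9]
[10] read 'b'  n9⇒n1 (fail-walked)  ** P0@[10:10]
[11] read 'b'  n1⇒n1 (fail-walked)  ** P0@[11:11]
[12] read 'b'  n1⇒n1 (fail-walked)  ** P0@[12:12]
[13] read 'b'  n1⇒n1 (fail-walked)  ** P0@[13:13]
[14] read 'c'  n1⇒n2 (fail-walked)
[15] read 'a'  n2⇒n3
[16] read 'c'  n3⇒n4  ** P2@[15:16]
[17] read 'c'  n4⇒n5  ** P4@[16:17]
[18] read 'c'  n5⇒n6  ** P1@[14:18],P4@[17:18]
[19] read 'c'  n6⇒n11 (fail-walked)  ** P4@[18:19]
[20] read 'b'  n11⇒n1 (fail-walked)  ** P0@[20:20]
[21] read 'a'  n1⇒n7 (fail-walked)
[22] read 'c'  n7⇒n8  ** P2@[21:22]
[23] read 'a'  n8⇒n3 (fail-walked)
[24] read 'c'  n3⇒n4  ** P2@[23:24]
[25] read 'c'  n4⇒n5  ** P4@[24:25]
[26] read 'c'  n5⇒n6  ** P1@[22:26],P4@[25:26]
[27] read 'a'  n6⇒n3 (fail-walked)
[28] read 'c'  n3⇒n4  ** P2@[27:28]
[29] read 'a'  n4⇒n3 (fail-walked)
[30] read 'a'  n3⇒n7 (fail-walked)
[31] read 'c'  n7⇒n8  ** P2@[30:31]
[32] read 'a'  n8⇒n3 (fail-walked)
[33] read 'b'  n3⇒n1 (fail-walked)  ** P0@[33:33]
[34] read 'c'  n1⇒n2 (fail-walked)
[35] read 'c'  n2⇒n11  ** P4@[34:35]
[36] read 'a'  n11⇒n3 (fail-walked)
[37] read 'c'  n3⇒n4  ** P2@[36:37]
[38] read 'c'  n4⇒n5  ** P4@[37:38]
[39] read 'c'  n5⇒n6  ** P1@[35:39],P4@[38:39]
[40] read 'a'  n6⇒n3 (fail-walked)
[41] read 'c'  n3⇒n4  ** P2@[40:41]
[42] read 'c'  n4⇒n5  ** P4@[41:42]
[43] read 'a'  n5⇒n10 (fail-walked)  ** P3@[40:43]
[44] read 'a'  n10⇒n7 (fail-walked)
[45] read 'b'  n7⇒n1 (fail-walked)  ** P0@[45:45]
[46] read 'b'  n1⇒n1 (fail-walked)  ** P0@[46:46]
[47] read 'c'  n1⇒n2 (fail-walked)
[48] read 'a'  n2⇒n3

Result: [[1,2],[2,4],[3,3],[5,0],[6,0],[8,2],[9,4],[10,0],[11,0],[12,0],[13,0],[16,2],[17,4],[18,1],[18,4],[19,4],[20,0],[22,2],[24,2],[25,4],[26,1],[26,4],[28,2],[31,2],[33,0],[35,4],[37,2],[38,4],[39,1],[39,4],[41,2],[42,4],[43,3],[45,0],[46,0]]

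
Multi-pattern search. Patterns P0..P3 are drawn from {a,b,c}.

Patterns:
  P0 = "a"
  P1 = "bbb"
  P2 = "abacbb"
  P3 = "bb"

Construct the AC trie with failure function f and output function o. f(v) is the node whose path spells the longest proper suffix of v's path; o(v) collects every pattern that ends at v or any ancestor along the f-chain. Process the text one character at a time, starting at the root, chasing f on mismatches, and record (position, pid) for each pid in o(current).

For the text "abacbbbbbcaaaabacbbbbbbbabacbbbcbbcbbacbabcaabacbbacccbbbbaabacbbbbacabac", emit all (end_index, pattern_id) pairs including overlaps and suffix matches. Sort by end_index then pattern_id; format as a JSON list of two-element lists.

Construct AC machine:
Trie (insert patterns):
  0='ε' goto a→1 b→2
  1='a' goto b→5  [P0 ends]
  2='b' goto b→3
  3='bb' goto b→4  [P3 ends]
  4='bbb' goto ·  [P1 ends]
  5='ab' goto a→6
  6='aba' goto c→7
  7='abac' goto b→8
  8='abacb' goto b→9
  9='abacbb' goto ·  [P2 ends]

BFS fail/out derivation:
  fail(1) 'a': from fail(0)=0 chase 'a': 0 ⇒ 0;  out={0}∪out(0)={0}
  fail(2) 'b': from fail(0)=0 chase 'b': 0 ⇒ 0;  out=∅∪out(0)=∅
  fail(3) 'bb': from fail(2)=0 chase 'b': 0 ⇒ 2;  out={3}∪out(2)={3}
  fail(5) 'ab': from fail(1)=0 chase 'b': 0 ⇒ 2;  out=∅∪out(2)=∅
  fail(4) 'bbb': from fail(3)=2 chase 'b': 2 ⇒ 3;  out={1}∪out(3)={1,3}
  fail(6) 'aba': from fail(5)=2 chase 'a': 2→0 ⇒ 1;  out=∅∪out(1)={0}
  fail(7) 'abac': from fail(6)=1 chase 'c': 1→0 ⇒ 0;  out=∅∪out(0)=∅
  fail(8) 'abacb': from fail(7)=0 chase 'b': 0 ⇒ 2;  out=∅∪out(2)=∅
  fail(9) 'abacbb': from fail(8)=2 chase 'b': 2 ⇒ 3;  out={2}∪out(3)={2,3}

Scan:
[0] read 'a'  n0⇒n1  → match P0@[0:0]
[1] read 'b'  n1⇒n5
[2] read 'a'  n5⇒n6  → match P0@[2:2]
[3] read 'c'  n6⇒n7
[4] read 'b'  n7⇒n8
[5] read 'b'  n8⇒n9  → match P2@[0:5],P3@[4:5]
[6] read 'b'  n9⇒n4 (fail-walked)  → match P1@[4:6],P3@[5:6]
[7] read 'b'  n4⇒n4 (fail-walked)  → match P1@[5:7],P3@[6:7]
[8] read 'b'  n4⇒n4 (fail-walked)  → match P1@[6:8],P3@[7:8]
[9] read 'c'  n4⇒n0 (fail-walked)
[10] read 'a'  n0⇒n1  → match P0@[10:10]
[11] read 'a'  n1⇒n1 (fail-walked)  → match P0@[11:11]
[12] read 'a'  n1⇒n1 (fail-walked)  → match P0@[12:12]
[13] read 'a'  n1⇒n1 (fail-walked)  → match P0@[13:13]
[14] read 'b'  n1⇒n5
[15] read 'a'  n5⇒n6  → match P0@[15:15]
[16] read 'c'  n6⇒n7
[17] read 'b'  n7⇒n8
[18] read 'b'  n8⇒n9  → match P2@[13:18],P3@[17:18]
[19] read 'b'  n9⇒n4 (fail-walked)  → match P1@[17:19],P3@[18:19]
[20] read 'b'  n4⇒n4 (fail-walked)  → match P1@[18:20],P3@[19:20]
[21] read 'b'  n4⇒n4 (fail-walked)  → match P1@[19:21],P3@[20:21]
[22] read 'b'  n4⇒n4 (fail-walked)  → match P1@[20:22],P3@[21:22]
[23] read 'b'  n4⇒n4 (fail-walked)  → match P1@[21:23],P3@[22:23]
[24] read 'a'  n4⇒n1 (fail-walked)  → match P0@[24:24]
[25] read 'b'  n1⇒n5
[26] read 'a'  n5⇒n6  → match P0@[26:26]
[27] read 'c'  n6⇒n7
[28] read 'b'  n7⇒n8
[29] read 'b'  n8⇒n9  → match P2@[24:29],P3@[28:29]
[30] read 'b'  n9⇒n4 (fail-walked)  → match P1@[28:30],P3@[29:30]
[31] read 'c'  n4⇒n0 (fail-walked)
[32] read 'b'  n0⇒n2
[33] read 'b'  n2⇒n3  → match P3@[32:33]
[34] read 'c'  n3⇒n0 (fail-walked)
[35] read 'b'  n0⇒n2
[36] read 'b'  n2⇒n3  → match P3@[35:36]
[37] read 'a'  n3⇒n1 (fail-walked)  → match P0@[37:37]
[38] read 'c'  n1⇒n0 (fail-walked)
[39] read 'b'  n0⇒n2
[40] read 'a'  n2⇒n1 (fail-walked)  → match P0@[40:40]
[41] read 'b'  n1⇒n5
[42] read 'c'  n5⇒n0 (fail-walked)
[43] read 'a'  n0⇒n1  → match P0@[43:43]
[44] read 'a'  n1⇒n1 (fail-walked)  → match P0@[44:44]
[45] read 'b'  n1⇒n5
[46] read 'a'  n5⇒n6  → match P0@[46:46]
[47] read 'c'  n6⇒n7
[48] read 'b'  n7⇒n8
[49] read 'b'  n8⇒n9  → match P2@[44:49],P3@[48:49]
[50] read 'a'  n9⇒n1 (fail-walked)  → match P0@[50:50]
[51] read 'c'  n1⇒n0 (fail-walked)
[52] read 'c'  n0⇒n0
[53] read 'c'  n0⇒n0
[54] read 'b'  n0⇒n2
[55] read 'b'  n2⇒n3  → match P3@[54:55]
[56] read 'b'  n3⇒n4  → match P1@[54:56],P3@[55:56]
[57] read 'b'  n4⇒n4 (fail-walked)  → match P1@[55:57],P3@[56:57]
[58] read 'a'  n4⇒n1 (fail-walked)  → match P0@[58:58]
[59] read 'a'  n1⇒n1 (fail-walked)  → match P0@[59:59]
[60] read 'b'  n1⇒n5
[61] read 'a'  n5⇒n6  → match P0@[61:61]
[62] read 'c'  n6⇒n7
[63] read 'b'  n7⇒n8
[64] read 'b'  n8⇒n9  → match P2@[59:64],P3@[63:64]
[65] read 'b'  n9⇒n4 (fail-walked)  → match P1@[63:65],P3@[64:65]
[66] read 'b'  n4⇒n4 (fail-walked)  → match P1@[64:66],P3@[65:66]
[67] read 'a'  n4⇒n1 (fail-walked)  → match P0@[67:67]
[68] read 'c'  n1⇒n0 (fail-walked)
[69] read 'a'  n0⇒n1  → match P0@[69:69]
[70] read 'b'  n1⇒n5
[71] read 'a'  n5⇒n6  → match P0@[71:71]
[72] read 'c'  n6⇒n7

Matches: [[0,0],[2,0],[5,2],[5,3],[6,1],[6,3],[7,1],[7,3],[8,1],[8,3],[10,0],[11,0],[12,0],[13,0],[15,0],[18,2],[18,3],[19,1],[19,3],[20,1],[20,3],[21,1],[21,3],[22,1],[22,3],[23,1],[23,3],[24,0],[26,0],[29,2],[29,3],[30,1],[30,3],[33,3],[36,3],[37,0],[40,0],[43,0],[44,0],[46,0],[49,2],[49,3],[50,0],[55,3],[56,1],[56,3],[57,1],[57,3],[58,0],[59,0],[61,0],[64,2],[64,3],[65,1],[65,3],[66,1],[66,3],[67,0],[69,0],[71,0]]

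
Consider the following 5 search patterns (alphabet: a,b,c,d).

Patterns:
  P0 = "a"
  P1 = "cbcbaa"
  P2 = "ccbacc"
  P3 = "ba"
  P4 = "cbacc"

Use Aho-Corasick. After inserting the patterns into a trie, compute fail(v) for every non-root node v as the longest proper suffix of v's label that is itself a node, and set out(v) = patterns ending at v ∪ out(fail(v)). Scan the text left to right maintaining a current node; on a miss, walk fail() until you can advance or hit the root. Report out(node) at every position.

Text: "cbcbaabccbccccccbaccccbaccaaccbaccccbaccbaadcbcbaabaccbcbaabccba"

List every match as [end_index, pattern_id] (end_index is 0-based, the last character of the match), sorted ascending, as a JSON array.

Build automaton:
Trie (insert patterns):
  n0 'ε': a→1 b→13 c→2
  n1 'a': ·  ←P0
  n2 'c': b→3 c→8
  n3 'cb': a→15 c→4
  n4 'cbc': b→5
  n5 'cbcb': a→6
  n6 'cbcba': a→7
  n7 'cbcbaa': ·  ←P1
  n8 'cc': b→9
  n9 'ccb': a→10
  n10 'ccba': c→11
  n11 'ccbac': c→12
  n12 'ccbacc': ·  ←P2
  n13 'b': a→14
  n14 'ba': ·  ←P3
  n15 'cba': c→16
  n16 'cbac': c→17
  n17 'cbacc': ·  ←P4

BFS fail/out derivation:
  fail(1) 'a': from fail(0)=0 chase 'a': 0 ⇒ 0;  out={0}∪out(0)={0}
  fail(2) 'c': from fail(0)=0 chase 'c': 0 ⇒ 0;  out=∅∪out(0)=∅
  fail(13) 'b': from fail(0)=0 chase 'b': 0 ⇒ 0;  out=∅∪out(0)=∅
  fail(3) 'cb': from fail(2)=0 chase 'b': 0 ⇒ 13;  out=∅∪out(13)=∅
  fail(8) 'cc': from fail(2)=0 chase 'c': 0 ⇒ 2;  out=∅∪out(2)=∅
  fail(14) 'ba': from fail(13)=0 chase 'a': 0 ⇒ 1;  out={3}∪out(1)={0,3}
  fail(4) 'cbc': from fail(3)=13 chase 'c': 13→0 ⇒ 2;  out=∅∪out(2)=∅
  fail(9) 'ccb': from fail(8)=2 chase 'b': 2 ⇒ 3;  out=∅∪out(3)=∅
  fail(15) 'cba': from fail(3)=13 chase 'a': 13 ⇒ 14;  out=∅∪out(14)={0,3}
  fail(5) 'cbcb': from fail(4)=2 chase 'b': 2 ⇒ 3;  out=∅∪out(3)=∅
  fail(10) 'ccba': from fail(9)=3 chase 'a': 3 ⇒ 15;  out=∅∪out(15)={0,3}
  fail(16) 'cbac': from fail(15)=14 chase 'c': 14→1→0 ⇒ 2;  out=∅∪out(2)=∅
  fail(6) 'cbcba': from fail(5)=3 chase 'a': 3 ⇒ 15;  out=∅∪out(15)={0,3}
  fail(11) 'ccbac': from fail(10)=15 chase 'c': 15 ⇒ 16;  out=∅∪out(16)=∅
  fail(17) 'cbacc': from fail(16)=2 chase 'c': 2 ⇒ 8;  out={4}∪out(8)={4}
  fail(7) 'cbcbaa': from fail(6)=15 chase 'a': 15→14→1→0 ⇒ 1;  out={1}∪out(1)={0,1}
  fail(12) 'ccbacc': from fail(11)=16 chase 'c': 16 ⇒ 17;  out={2}∪out(17)={2,4}

Text stream:
[0] read 'c'  n0⇒n2
[1] read 'b'  n2⇒n3
[2] read 'c'  n3⇒n4
[3] read 'b'  n4⇒n5
[4] read 'a'  n5⇒n6  ** P0@[4:4],P3@[3:4]
[5] read 'a'  n6⇒n7  ** P0@[5:5],P1@[0:5]
[6] read 'b'  n7⇒n13 ·f
[7] read 'c'  n13⇒n2 ·f
[8] read 'c'  n2⇒n8
[9] read 'b'  n8⇒n9
[10] read 'c'  n9⇒n4 ·f
[11] read 'c'  n4⇒n8 ·f
[12] read 'c'  n8⇒n8 ·f
[13] read 'c'  n8⇒n8 ·f
[14] read 'c'  n8⇒n8 ·f
[15] read 'c'  n8⇒n8 ·f
[16] read 'b'  n8⇒n9
[17] read 'a'  n9⇒n10  ** P0@[17:17],P3@[16:17]
[18] read 'c'  n10⇒n11
[19] read 'c'  n11⇒n12  ** P2@[14:19],P4@[15:19]
[20] read 'c'  n12⇒n8 ·f
[21] read 'c'  n8⇒n8 ·f
[22] read 'b'  n8⇒n9
[23] read 'a'  n9⇒n10  ** P0@[23:23],P3@[22:23]
[24] read 'c'  n10⇒n11
[25] read 'c'  n11⇒n12  ** P2@[20:25],P4@[21:25]
[26] read 'a'  n12⇒n1 ·f  ** P0@[26:26]
[27] read 'a'  n1⇒n1 ·f  ** P0@[27:27]
[28] read 'c'  n1⇒n2 ·f
[29] read 'c'  n2⇒n8
[30] read 'b'  n8⇒n9
[31] read 'a'  n9⇒n10  ** P0@[31:31],P3@[30:31]
[32] read 'c'  n10⇒n11
[33] read 'c'  n11⇒n12  ** P2@[28:33],P4@[29:33]
[34] read 'c'  n12⇒n8 ·f
[35] read 'c'  n8⇒n8 ·f
[36] read 'b'  n8⇒n9
[37] read 'a'  n9⇒n10  ** P0@[37:37],P3@[36:37]
[38] read 'c'  n10⇒n11
[39] read 'c'  n11⇒n12  ** P2@[34:39],P4@[35:39]
[40] read 'b'  n12⇒n9 ·f
[41] read 'a'  n9⇒n10  ** P0@[41:41],P3@[40:41]
[42] read 'a'  n10⇒n1 ·f  ** P0@[42:42]
[43] read 'd'  n1⇒n0 ·f
[44] read 'c'  n0⇒n2
[45] read 'b'  n2⇒n3
[46] read 'c'  n3⇒n4
[47] read 'b'  n4⇒n5
[48] read 'a'  n5⇒n6  ** P0@[48:48],P3@[47:48]
[49] read 'a'  n6⇒n7  ** P0@[49:49],P1@[44:49]
[50] read 'b'  n7⇒n13 ·f
[51] read 'a'  n13⇒n14  ** P0@[51:51],P3@[50:51]
[52] read 'c'  n14⇒n2 ·f
[53] read 'c'  n2⇒n8
[54] read 'b'  n8⇒n9
[55] read 'c'  n9⇒n4 ·f
[56] read 'b'  n4⇒n5
[57] read 'a'  n5⇒n6  ** P0@[57:57],P3@[56:57]
[58] read 'a'  n6⇒n7  ** P0@[58:58],P1@[53:58]
[59] read 'b'  n7⇒n13 ·f
[60] read 'c'  n13⇒n2 ·f
[61] read 'c'  n2⇒n8
[62] read 'b'  n8⇒n9
[63] read 'a'  n9⇒n10  ** P0@[63:63],P3@[62:63]

Matches: [[4,0],[4,3],[5,0],[5,1],[17,0],[17,3],[19,2],[19,4],[23,0],[23,3],[25,2],[25,4],[26,0],[27,0],[31,0],[31,3],[33,2],[33,4],[37,0],[37,3],[39,2],[39,4],[41,0],[41,3],[42,0],[48,0],[48,3],[49,0],[49,1],[51,0],[51,3],[57,0],[57,3],[58,0],[58,1],[63,0],[63,3]]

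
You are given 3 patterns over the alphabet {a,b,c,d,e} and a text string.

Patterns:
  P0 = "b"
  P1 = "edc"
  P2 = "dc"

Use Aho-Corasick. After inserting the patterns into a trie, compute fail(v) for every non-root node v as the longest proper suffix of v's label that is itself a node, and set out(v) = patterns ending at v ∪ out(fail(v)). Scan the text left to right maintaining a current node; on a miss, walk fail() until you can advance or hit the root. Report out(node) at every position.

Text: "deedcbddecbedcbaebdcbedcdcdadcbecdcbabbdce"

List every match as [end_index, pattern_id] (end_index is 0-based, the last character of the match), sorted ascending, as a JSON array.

Build automaton:
Trie nodes:
  0='ε' goto b→1 d→5 e→2
  1='b' goto ·  ←P0
  2='e' goto d→3
  3='ed' goto c→4
  4='edc' goto ·  ←P1
  5='d' goto c→6
  6='dc' goto ·  ←P2

Failure links (BFS by depth):
  n1('b'): parent n0 fail=0; on 'b' 0 → fail=0;  out {0}∪∅={0}
  n2('e'): parent n0 fail=0; on 'e' 0 → fail=0;  out ∅∪∅=∅
  n5('d'): parent n0 fail=0; on 'd' 0 → fail=0;  out ∅∪∅=∅
  n3('ed'): parent n2 fail=0; on 'd' 0 → fail=5;  out ∅∪∅=∅
  n6('dc'): parent n5 fail=0; on 'c' 0 → fail=0;  out {2}∪∅={2}
  n4('edc'): parent n3 fail=5; on 'c' 5 → fail=6;  out {1}∪{2}={1,2}

Text stream:
[0] read 'd'  n0⇒n5
[1] read 'e'  n5⇒n2 (fail-walked)
[2] read 'e'  n2⇒n2 (fail-walked)
[3] read 'd'  n2⇒n3
[4] read 'c'  n3⇒n4  → match P1@[2:4],P2@[3:4]
[5] read 'b'  n4⇒n1 (fail-walked)  → match P0@[5:5]
[6] read 'd'  n1⇒n5 (fail-walked)
[7] read 'd'  n5⇒n5 (fail-walked)
[8] read 'e'  n5⇒n2 (fail-walked)
[9] read 'c'  n2⇒n0 (fail-walked)
[10] read 'b'  n0⇒n1  → match P0@[10:10]
[11] read 'e'  n1⇒n2 (fail-walked)
[12] read 'd'  n2⇒n3
[13] read 'c'  n3⇒n4  → match P1@[11:13],P2@[12:13]
[14] read 'b'  n4⇒n1 (fail-walked)  → match P0@[14:14]
[15] read 'a'  n1⇒n0 (fail-walked)
[16] read 'e'  n0⇒n2
[17] read 'b'  n2⇒n1 (fail-walked)  → match P0@[17:17]
[18] read 'd'  n1⇒n5 (fail-walked)
[19] read 'c'  n5⇒n6  → match P2@[18:19]
[20] read 'b'  n6⇒n1 (fail-walked)  → match P0@[20:20]
[21] read 'e'  n1⇒n2 (fail-walked)
[22] read 'd'  n2⇒n3
[23] read 'c'  n3⇒n4  → match P1@[21:23],P2@[22:23]
[24] read 'd'  n4⇒n5 (fail-walked)
[25] read 'c'  n5⇒n6  → match P2@[24:25]
[26] read 'd'  n6⇒n5 (fail-walked)
[27] read 'a'  n5⇒n0 (fail-walked)
[28] read 'd'  n0⇒n5
[29] read 'c'  n5⇒n6  → match P2@[28:29]
[30] read 'b'  n6⇒n1 (fail-walked)  → match P0@[30:30]
[31] read 'e'  n1⇒n2 (fail-walked)
[32] read 'c'  n2⇒n0 (fail-walked)
[33] read 'd'  n0⇒n5
[34] read 'c'  n5⇒n6  → match P2@[33:34]
[35] read 'b'  n6⇒n1 (fail-walked)  → match P0@[35:35]
[36] read 'a'  n1⇒n0 (fail-walked)
[37] read 'b'  n0⇒n1  → match P0@[37:37]
[38] read 'b'  n1⇒n1 (fail-walked)  → match P0@[38:38]
[39] read 'd'  n1⇒n5 (fail-walked)
[40] read 'c'  n5⇒n6  → match P2@[39:40]
[41] read 'e'  n6⇒n2 (fail-walked)

Result: [[4,1],[4,2],[5,0],[10,0],[13,1],[13,2],[14,0],[17,0],[19,2],[20,0],[23,1],[23,2],[25,2],[29,2],[30,0],[34,2],[35,0],[37,0],[38,0],[40,2]]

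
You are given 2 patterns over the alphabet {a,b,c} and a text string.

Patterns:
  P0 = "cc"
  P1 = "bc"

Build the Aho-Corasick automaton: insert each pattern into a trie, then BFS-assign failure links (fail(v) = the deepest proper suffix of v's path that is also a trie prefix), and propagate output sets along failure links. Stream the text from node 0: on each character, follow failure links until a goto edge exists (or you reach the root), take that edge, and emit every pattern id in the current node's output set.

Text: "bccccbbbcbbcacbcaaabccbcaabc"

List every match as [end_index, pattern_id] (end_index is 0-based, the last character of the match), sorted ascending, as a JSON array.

Build:
Trie (insert patterns):
  n0 'ε': b→3 c→1
  n1 'c': c→2
  n2 'cc': ·  ←P0
  n3 'b': c→4
  n4 'bc': ·  ←P1

BFS fail/out derivation:
  fail(1) 'c': from fail(0)=0 chase 'c': 0 ⇒ 0;  out=∅∪out(0)=∅
  fail(3) 'b': from fail(0)=0 chase 'b': 0 ⇒ 0;  out=∅∪out(0)=∅
  fail(2) 'cc': from fail(1)=0 chase 'c': 0 ⇒ 1;  out={0}∪out(1)={0}
  fail(4) 'bc': from fail(3)=0 chase 'c': 0 ⇒ 1;  out={1}∪out(1)={1}

Run:
i=0 'b': node 0→3
i=1 'c': node 3→4  ** P1@[0:1]
i=2 'c': node 4→2 ·f  ** P0@[1:2]
i=3 'c': node 2→2 ·f  ** P0@[2:3]
i=4 'c': node 2→2 ·f  ** P0@[3:4]
i=5 'b': node 2→3 ·f
i=6 'b': node 3→3 ·f
i=7 'b': node 3→3 ·f
i=8 'c': node 3→4  ** P1@[7:8]
i=9 'b': node 4→3 ·f
i=10 'b': node 3→3 ·f
i=11 'c': node 3→4  ** P1@[10:11]
i=12 'a': node 4→0 ·f
i=13 'c': node 0→1
i=14 'b': node 1→3 ·f
i=15 'c': node 3→4  ** P1@[14:15]
i=16 'a': node 4→0 ·f
i=17 'a': node 0→0
i=18 'a': node 0→0
i=19 'b': node 0→3
i=20 'c': node 3→4  ** P1@[19:20]
i=21 'c': node 4→2 ·f  ** P0@[20:21]
i=22 'b': node 2→3 ·f
i=23 'c': node 3→4  ** P1@[22:23]
i=24 'a': node 4→0 ·f
i=25 'a': node 0→0
i=26 'b': node 0→3
i=27 'c': node 3→4  ** P1@[26:27]

All matches (sorted): [[1,1],[2,0],[3,0],[4,0],[8,1],[11,1],[15,1],[20,1],[21,0],[23,1],[27,1]]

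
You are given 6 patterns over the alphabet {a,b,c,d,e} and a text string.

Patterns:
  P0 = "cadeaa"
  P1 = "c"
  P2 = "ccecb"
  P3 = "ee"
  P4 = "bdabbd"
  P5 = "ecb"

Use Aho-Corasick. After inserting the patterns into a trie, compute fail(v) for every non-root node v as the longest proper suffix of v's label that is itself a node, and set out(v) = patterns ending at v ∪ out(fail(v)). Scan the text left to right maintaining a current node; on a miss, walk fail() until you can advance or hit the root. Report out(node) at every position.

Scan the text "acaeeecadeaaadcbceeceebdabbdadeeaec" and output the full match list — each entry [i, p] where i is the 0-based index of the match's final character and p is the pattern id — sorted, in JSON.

Construct AC machine:
Trie (insert patterns):
  n0 'ε': b→13 c→1 e→11
  n1 'c': a→2 c→7  [P1 ends]
  n2 'ca': d→3
  n3 'cad': e→4
  n4 'cade': a→5
  n5 'cadea': a→6
  n6 'cadeaa': ·  [P0 ends]
  n7 'cc': e→8
  n8 'cce': c→9
  n9 'ccec': b→10
  n10 'ccecb': ·  [P2 ends]
  n11 'e': c→19 e→12
  n12 'ee': ·  [P3 ends]
  n13 'b': d→14
  n14 'bd': a→15
  n15 'bda': b→16
  n16 'bdab': b→17
  n17 'bdabb': d→18
  n18 'bdabbd': ·  [P4 ends]
  n19 'ec': b→20
  n20 'ecb': ·  [P5 ends]

Failure links (BFS by depth):
  n1('c'): parent n0 fail=0; on 'c' 0 → fail=0;  out {1}∪∅={1}
  n11('e'): parent n0 fail=0; on 'e' 0 → fail=0;  out ∅∪∅=∅
  n13('b'): parent n0 fail=0; on 'b' 0 → fail=0;  out ∅∪∅=∅
  n2('ca'): parent n1 fail=0; on 'a' 0 → fail=0;  out ∅∪∅=∅
  n7('cc'): parent n1 fail=0; on 'c' 0 → fail=1;  out ∅∪{1}={1}
  n12('ee'): parent n11 fail=0; on 'e' 0 → fail=11;  out {3}∪∅={3}
  n14('bd'): parent n13 fail=0; on 'd' 0 → fail=0;  out ∅∪∅=∅
  n19('ec'): parent n11 fail=0; on 'c' 0 → fail=1;  out ∅∪{1}={1}
  n3('cad'): parent n2 fail=0; on 'd' 0 → fail=0;  out ∅∪∅=∅
  n8('cce'): parent n7 fail=1; on 'e' 1→0 → fail=11;  out ∅∪∅=∅
  n15('bda'): parent n14 fail=0; on 'a' 0 → fail=0;  out ∅∪∅=∅
  n20('ecb'): parent n19 fail=1; on 'b' 1→0 → fail=13;  out {5}∪∅={5}
  n4('cade'): parent n3 fail=0; on 'e' 0 → fail=11;  out ∅∪∅=∅
  n9('ccec'): parent n8 fail=11; on 'c' 11 → fail=19;  out ∅∪{1}={1}
  n16('bdab'): parent n15 fail=0; on 'b' 0 → fail=13;  out ∅∪∅=∅
  n5('cadea'): parent n4 fail=11; on 'a' 11→0 → fail=0;  out ∅∪∅=∅
  n10('ccecb'): parent n9 fail=19; on 'b' 19 → fail=20;  out {2}∪{5}={2,5}
  n17('bdabb'): parent n16 fail=13; on 'b' 13→0 → fail=13;  out ∅∪∅=∅
  n6('cadeaa'): parent n5 fail=0; on 'a' 0 → fail=0;  out {0}∪∅={0}
  n18('bdabbd'): parent n17 fail=13; on 'd' 13 → fail=14;  out {4}∪∅={4}

Text stream:
[0] read 'a'  n0⇒n0
[1] read 'c'  n0⇒n1  ** P1@[1:1]
[2] read 'a'  n1⇒n2
[3] read 'e'  n2⇒n11 (fail-walked)
[4] read 'e'  n11⇒n12  ** P3@[3:4]
[5] read 'e'  n12⇒n12 (fail-walked)  ** P3@[4:5]
[6] read 'c'  n12⇒n19 (fail-walked)  ** P1@[6:6]
[7] read 'a'  n19⇒n2 (fail-walked)
[8] read 'd'  n2⇒n3
[9] read 'e'  n3⇒n4
[10] read 'a'  n4⇒n5
[11] read 'a'  n5⇒n6  ** P0@[6:11]
[12] read 'a'  n6⇒n0 (fail-walked)
[13] read 'd'  n0⇒n0
[14] read 'c'  n0⇒n1  ** P1@[14:14]
[15] read 'b'  n1⇒n13 (fail-walked)
[16] read 'c'  n13⇒n1 (fail-walked)  ** P1@[16:16]
[17] read 'e'  n1⇒n11 (fail-walked)
[18] read 'e'  n11⇒n12  ** P3@[17:18]
[19] read 'c'  n12⇒n19 (fail-walked)  ** P1@[19:19]
[20] read 'e'  n19⇒n11 (fail-walked)
[21] read 'e'  n11⇒n12  ** P3@[20:21]
[22] read 'b'  n12⇒n13 (fail-walked)
[23] read 'd'  n13⇒n14
[24] read 'a'  n14⇒n15
[25] read 'b'  n15⇒n16
[26] read 'b'  n16⇒n17
[27] read 'd'  n17⇒n18  ** P4@[22:27]
[28] read 'a'  n18⇒n15 (fail-walked)
[29] read 'd'  n15⇒n0 (fail-walked)
[30] read 'e'  n0⇒n11
[31] read 'e'  n11⇒n12  ** P3@[30:31]
[32] read 'a'  n12⇒n0 (fail-walked)
[33] read 'e'  n0⇒n11
[34] read 'c'  n11⇒n19  ** P1@[34:34]

All matches (sorted): [[1,1],[4,3],[5,3],[6,1],[11,0],[14,1],[16,1],[18,3],[19,1],[21,3],[27,4],[31,3],[34,1]]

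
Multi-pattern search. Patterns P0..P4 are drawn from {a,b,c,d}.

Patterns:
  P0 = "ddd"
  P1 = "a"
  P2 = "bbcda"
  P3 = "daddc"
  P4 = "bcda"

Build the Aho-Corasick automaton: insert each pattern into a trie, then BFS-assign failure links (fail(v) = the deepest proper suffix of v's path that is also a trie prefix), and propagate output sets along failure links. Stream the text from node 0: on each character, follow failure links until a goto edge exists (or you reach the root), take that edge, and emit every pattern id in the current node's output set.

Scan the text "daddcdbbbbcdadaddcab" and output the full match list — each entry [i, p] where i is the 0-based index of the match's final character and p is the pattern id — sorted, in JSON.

Construct AC machine:
Trie nodes:
  0='ε' goto a→4 b→5 d→1
  1='d' goto a→10 d→2
  2='dd' goto d→3
  3='ddd' goto ·  ←P0
  4='a' goto ·  ←P1
  5='b' goto b→6 c→14
  6='bb' goto c→7
  7='bbc' goto d→8
  8='bbcd' goto a→9
  9='bbcda' goto ·  ←P2
  10='da' goto d→11
  11='dad' goto d→12
  12='dadd' goto c→13
  13='daddc' goto ·  ←P3
  14='bc' goto d→15
  15='bcd' goto a→16
  16='bcda' goto ·  ←P4

BFS fail/out derivation:
  fail(1) 'd': from fail(0)=0 chase 'd': 0 ⇒ 0;  out=∅∪out(0)=∅
  fail(4) 'a': from fail(0)=0 chase 'a': 0 ⇒ 0;  out={1}∪out(0)={1}
  fail(5) 'b': from fail(0)=0 chase 'b': 0 ⇒ 0;  out=∅∪out(0)=∅
  fail(2) 'dd': from fail(1)=0 chase 'd': 0 ⇒ 1;  out=∅∪out(1)=∅
  fail(6) 'bb': from fail(5)=0 chase 'b': 0 ⇒ 5;  out=∅∪out(5)=∅
  fail(10) 'da': from fail(1)=0 chase 'a': 0 ⇒ 4;  out=∅∪out(4)={1}
  fail(14) 'bc': from fail(5)=0 chase 'c': 0 ⇒ 0;  out=∅∪out(0)=∅
  fail(3) 'ddd': from fail(2)=1 chase 'd': 1 ⇒ 2;  out={0}∪out(2)={0}
  fail(7) 'bbc': from fail(6)=5 chase 'c': 5 ⇒ 14;  out=∅∪out(14)=∅
  fail(11) 'dad': from fail(10)=4 chase 'd': 4→0 ⇒ 1;  out=∅∪out(1)=∅
  fail(15) 'bcd': from fail(14)=0 chase 'd': 0 ⇒ 1;  out=∅∪out(1)=∅
  fail(8) 'bbcd': from fail(7)=14 chase 'd': 14 ⇒ 15;  out=∅∪out(15)=∅
  fail(12) 'dadd': from fail(11)=1 chase 'd': 1 ⇒ 2;  out=∅∪out(2)=∅
  fail(16) 'bcda': from fail(15)=1 chase 'a': 1 ⇒ 10;  out={4}∪out(10)={1,4}
  fail(9) 'bbcda': from fail(8)=15 chase 'a': 15 ⇒ 16;  out={2}∪out(16)={1,2,4}
  fail(13) 'daddc': from fail(12)=2 chase 'c': 2→1→0 ⇒ 0;  out={3}∪out(0)={3}

Text stream:
[0] read 'd'  n0⇒n1
[1] read 'a'  n1⇒n10  → match P1@[1:1]
[2] read 'd'  n10⇒n11
[3] read 'd'  n11⇒n12
[4] read 'c'  n12⇒n13  → match P3@[0:4]
[5] read 'd'  n13⇒n1 (via fail)
[6] read 'b'  n1⇒n5 (via fail)
[7] read 'b'  n5⇒n6
[8] read 'b'  n6⇒n6 (via fail)
[9] read 'b'  n6⇒n6 (via fail)
[10] read 'c'  n6⇒n7
[11] read 'd'  n7⇒n8
[12] read 'a'  n8⇒n9  → match P1@[12:12],P2@[8:12],P4@[9:12]
[13] read 'd'  n9⇒n11 (via fail)
[14] read 'a'  n11⇒n10 (via fail)  → match P1@[14:14]
[15] read 'd'  n10⇒n11
[16] read 'd'  n11⇒n12
[17] read 'c'  n12⇒n13  → match P3@[13:17]
[18] read 'a'  n13⇒n4 (via fail)  → match P1@[18:18]
[19] read 'b'  n4⇒n5 (via fail)

Result: [[1,1],[4,3],[12,1],[12,2],[12,4],[14,1],[17,3],[18,1]]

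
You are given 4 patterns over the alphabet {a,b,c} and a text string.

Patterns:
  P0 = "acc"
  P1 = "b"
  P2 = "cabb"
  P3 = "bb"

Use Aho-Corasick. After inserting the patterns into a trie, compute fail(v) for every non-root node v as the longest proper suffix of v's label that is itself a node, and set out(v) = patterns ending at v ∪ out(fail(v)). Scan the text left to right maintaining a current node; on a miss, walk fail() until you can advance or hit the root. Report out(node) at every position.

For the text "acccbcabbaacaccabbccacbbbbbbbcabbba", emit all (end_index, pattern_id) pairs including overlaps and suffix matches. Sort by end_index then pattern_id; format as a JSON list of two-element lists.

Construct AC machine:
Trie (insert patterns):
  n0 'ε': a→1 b→4 c→5
  n1 'a': c→2
  n2 'ac': c→3
  n3 'acc': ·  ←P0
  n4 'b': b→9  ←P1
  n5 'c': a→6
  n6 'ca': b→7
  n7 'cab': b→8
  n8 'cabb': ·  ←P2
  n9 'bb': ·  ←P3

BFS fail/out derivation:
  fail(1) 'a': from fail(0)=0 chase 'a': 0 ⇒ 0;  out=∅∪out(0)=∅
  fail(4) 'b': from fail(0)=0 chase 'b': 0 ⇒ 0;  out={1}∪out(0)={1}
  fail(5) 'c': from fail(0)=0 chase 'c': 0 ⇒ 0;  out=∅∪out(0)=∅
  fail(2) 'ac': from fail(1)=0 chase 'c': 0 ⇒ 5;  out=∅∪out(5)=∅
  fail(6) 'ca': from fail(5)=0 chase 'a': 0 ⇒ 1;  out=∅∪out(1)=∅
  fail(9) 'bb': from fail(4)=0 chase 'b': 0 ⇒ 4;  out={3}∪out(4)={1,3}
  fail(3) 'acc': from fail(2)=5 chase 'c': 5→0 ⇒ 5;  out={0}∪out(5)={0}
  fail(7) 'cab': from fail(6)=1 chase 'b': 1→0 ⇒ 4;  out=∅∪out(4)={1}
  fail(8) 'cabb': from fail(7)=4 chase 'b': 4 ⇒ 9;  out={2}∪out(9)={1,2,3}

Text stream:
i=0 'a': node 0→1
i=1 'c': node 1→2
i=2 'c': node 2→3  ** P0@[0:2]
i=3 'c': node 3→5 (via fail)
i=4 'b': node 5→4 (via fail)  ** P1@[4:4]
i=5 'c': node 4→5 (via fail)
i=6 'a': node 5→6
i=7 'b': node 6→7  ** P1@[7:7]
i=8 'b': node 7→8  ** P1@[8:8],P2@[5:8],P3@[7:8]
i=9 'a': node 8→1 (via fail)
i=10 'a': node 1→1 (via fail)
i=11 'c': node 1→2
i=12 'a': node 2→6 (via fail)
i=13 'c': node 6→2 (via fail)
i=14 'c': node 2→3  ** P0@[12:14]
i=15 'a': node 3→6 (via fail)
i=16 'b': node 6→7  ** P1@[16:16]
i=17 'b': node 7→8  ** P1@[17:17],P2@[14:17],P3@[16:17]
i=18 'c': node 8→5 (via fail)
i=19 'c': node 5→5 (via fail)
i=20 'a': node 5→6
i=21 'c': node 6→2 (via fail)
i=22 'b': node 2→4 (via fail)  ** P1@[22:22]
i=23 'b': node 4→9  ** P1@[23:23],P3@[22:23]
i=24 'b': node 9→9 (via fail)  ** P1@[24:24],P3@[23:24]
i=25 'b': node 9→9 (via fail)  ** P1@[25:25],P3@[24:25]
i=26 'b': node 9→9 (via fail)  ** P1@[26:26],P3@[25:26]
i=27 'b': node 9→9 (via fail)  ** P1@[27:27],P3@[26:27]
i=28 'b': node 9→9 (via fail)  ** P1@[28:28],P3@[27:28]
i=29 'c': node 9→5 (via fail)
i=30 'a': node 5→6
i=31 'b': node 6→7  ** P1@[31:31]
i=32 'b': node 7→8  ** P1@[32:32],P2@[29:32],P3@[31:32]
i=33 'b': node 8→9 (via fail)  ** P1@[33:33],P3@[32:33]
i=34 'a': node 9→1 (via fail)

Matches: [[2,0],[4,1],[7,1],[8,1],[8,2],[8,3],[14,0],[16,1],[17,1],[17,2],[17,3],[22,1],[23,1],[23,3],[24,1],[24,3],[25,1],[25,3],[26,1],[26,3],[27,1],[27,3],[28,1],[28,3],[31,1],[32,1],[32,2],[32,3],[33,1],[33,3]]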